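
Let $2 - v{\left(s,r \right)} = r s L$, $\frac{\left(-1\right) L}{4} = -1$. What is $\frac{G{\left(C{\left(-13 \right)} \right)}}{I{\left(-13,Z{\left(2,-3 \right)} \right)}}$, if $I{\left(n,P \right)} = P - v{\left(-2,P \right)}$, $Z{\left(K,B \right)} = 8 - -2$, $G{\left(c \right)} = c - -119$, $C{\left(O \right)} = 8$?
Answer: $- \frac{127}{72} \approx -1.7639$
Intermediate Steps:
$L = 4$ ($L = \left(-4\right) \left(-1\right) = 4$)
$v{\left(s,r \right)} = 2 - 4 r s$ ($v{\left(s,r \right)} = 2 - r s 4 = 2 - 4 r s$)
$G{\left(c \right)} = 119 + c$ ($G{\left(c \right)} = c + 119 = 119 + c$)
$Z{\left(K,B \right)} = 10$ ($Z{\left(K,B \right)} = 8 + 2 = 10$)
$I{\left(n,P \right)} = -2 - 7 P$ ($I{\left(n,P \right)} = P - \left(2 - 4 P \left(-2\right)\right) = P - \left(2 + 8 P\right) = -2 - 7 P$)
$\frac{G{\left(C{\left(-13 \right)} \right)}}{I{\left(-13,Z{\left(2,-3 \right)} \right)}} = \frac{119 + 8}{-2 - 70} = \frac{127}{-2 - 70} = \frac{127}{-72} = 127 \left(- \frac{1}{72}\right) = - \frac{127}{72}$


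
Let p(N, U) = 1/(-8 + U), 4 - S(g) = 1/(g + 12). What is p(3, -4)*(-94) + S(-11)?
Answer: 65/6 ≈ 10.833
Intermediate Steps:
S(g) = 4 - 1/(12 + g) (S(g) = 4 - 1/(g + 12) = 4 - 1/(12 + g))
p(3, -4)*(-94) + S(-11) = -94/(-8 - 4) + (47 + 4*(-11))/(12 - 11) = -94/(-12) + (47 - 44)/1 = -1/12*(-94) + 1*3 = 47/6 + 3 = 65/6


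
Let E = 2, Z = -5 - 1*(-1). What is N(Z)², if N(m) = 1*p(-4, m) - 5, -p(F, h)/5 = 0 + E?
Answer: 225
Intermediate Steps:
Z = -4 (Z = -5 + 1 = -4)
p(F, h) = -10 (p(F, h) = -5*(0 + 2) = -5*2 = -10)
N(m) = -15 (N(m) = 1*(-10) - 5 = -10 - 5 = -15)
N(Z)² = (-15)² = 225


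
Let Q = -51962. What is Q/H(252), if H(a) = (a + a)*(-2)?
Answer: 25981/504 ≈ 51.550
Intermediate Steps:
H(a) = -4*a (H(a) = (2*a)*(-2) = -4*a)
Q/H(252) = -51962/((-4*252)) = -51962/(-1008) = -51962*(-1/1008) = 25981/504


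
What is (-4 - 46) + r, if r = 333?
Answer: 283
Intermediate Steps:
(-4 - 46) + r = (-4 - 46) + 333 = -50 + 333 = 283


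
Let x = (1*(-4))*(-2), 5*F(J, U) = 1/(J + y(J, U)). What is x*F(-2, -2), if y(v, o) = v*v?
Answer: ⅘ ≈ 0.80000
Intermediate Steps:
y(v, o) = v²
F(J, U) = 1/(5*(J + J²))
x = 8 (x = -4*(-2) = 8)
x*F(-2, -2) = 8*((⅕)/(-2*(1 - 2))) = 8*((⅕)*(-½)/(-1)) = 8*((⅕)*(-½)*(-1)) = 8*(⅒) = ⅘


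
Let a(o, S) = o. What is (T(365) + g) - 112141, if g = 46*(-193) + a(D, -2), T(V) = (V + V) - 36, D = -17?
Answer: -120342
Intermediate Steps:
T(V) = -36 + 2*V (T(V) = 2*V - 36 = -36 + 2*V)
g = -8895 (g = 46*(-193) - 17 = -8878 - 17 = -8895)
(T(365) + g) - 112141 = ((-36 + 2*365) - 8895) - 112141 = ((-36 + 730) - 8895) - 112141 = (694 - 8895) - 112141 = -8201 - 112141 = -120342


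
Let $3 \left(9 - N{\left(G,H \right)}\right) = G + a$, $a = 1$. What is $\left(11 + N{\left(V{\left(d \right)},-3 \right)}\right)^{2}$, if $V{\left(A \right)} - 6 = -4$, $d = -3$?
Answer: $361$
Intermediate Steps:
$V{\left(A \right)} = 2$ ($V{\left(A \right)} = 6 - 4 = 2$)
$N{\left(G,H \right)} = \frac{26}{3} - \frac{G}{3}$ ($N{\left(G,H \right)} = 9 - \frac{G + 1}{3} = 9 - \frac{1 + G}{3} = 9 - \left(\frac{1}{3} + \frac{G}{3}\right) = \frac{26}{3} - \frac{G}{3}$)
$\left(11 + N{\left(V{\left(d \right)},-3 \right)}\right)^{2} = \left(11 + \left(\frac{26}{3} - \frac{2}{3}\right)\right)^{2} = \left(11 + 8\right)^{2} = 19^{2} = 361$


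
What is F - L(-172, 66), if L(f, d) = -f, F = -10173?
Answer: -10345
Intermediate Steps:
F - L(-172, 66) = -10173 - (-1)*(-172) = -10173 - 1*172 = -10173 - 172 = -10345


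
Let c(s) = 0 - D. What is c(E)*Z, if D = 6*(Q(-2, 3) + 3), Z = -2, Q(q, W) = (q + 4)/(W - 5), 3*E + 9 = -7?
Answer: 24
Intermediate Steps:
E = -16/3 (E = -3 + (⅓)*(-7) = -3 - 7/3 = -16/3 ≈ -5.3333)
Q(q, W) = (4 + q)/(-5 + W)
D = 12 (D = 6*((4 - 2)/(-5 + 3) + 3) = 6*(2/(-2) + 3) = 6*(-½*2 + 3) = 6*(-1 + 3) = 6*2 = 12)
c(s) = -12 (c(s) = 0 - 1*12 = 0 - 12 = -12)
c(E)*Z = -12*(-2) = 24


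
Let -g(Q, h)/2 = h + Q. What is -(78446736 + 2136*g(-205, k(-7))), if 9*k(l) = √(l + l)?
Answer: -79322496 + 1424*I*√14/3 ≈ -7.9322e+7 + 1776.0*I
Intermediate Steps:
k(l) = √2*√l/9 (k(l) = √(l + l)/9 = √(2*l)/9 = (√2*√l)/9 = √2*√l/9)
g(Q, h) = -2*Q - 2*h (g(Q, h) = -2*(h + Q) = -2*(Q + h) = -2*Q - 2*h)
-(78446736 + 2136*g(-205, k(-7))) = -(79322496 - 4272*⅑*√2*√(-7)) = -(79322496 - 4272*⅑*√2*I*√7) = -(79322496 - 4272*⅑*I*√14) = -(79322496 - 1424*I*√14/3) = -2136*(37136 - 2*I*√14/9) = -79322496 + 1424*I*√14/3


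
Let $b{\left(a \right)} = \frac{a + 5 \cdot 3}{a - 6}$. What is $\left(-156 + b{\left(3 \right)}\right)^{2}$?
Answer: $26244$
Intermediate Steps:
$b{\left(a \right)} = \frac{15 + a}{-6 + a}$ ($b{\left(a \right)} = \frac{a + 15}{-6 + a} = \frac{15 + a}{-6 + a}$)
$\left(-156 + b{\left(3 \right)}\right)^{2} = \left(-156 + \frac{15 + 3}{-6 + 3}\right)^{2} = \left(-156 + \frac{1}{-3} \cdot 18\right)^{2} = \left(-156 - 6\right)^{2} = \left(-162\right)^{2} = 26244$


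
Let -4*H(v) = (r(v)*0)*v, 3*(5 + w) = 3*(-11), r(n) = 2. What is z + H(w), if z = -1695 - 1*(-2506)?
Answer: 811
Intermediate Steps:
z = 811 (z = -1695 + 2506 = 811)
w = -16 (w = -5 + (3*(-11))/3 = -5 + (⅓)*(-33) = -5 - 11 = -16)
H(v) = 0 (H(v) = -2*0*v/4 = -0*v = -¼*0 = 0)
z + H(w) = 811 + 0 = 811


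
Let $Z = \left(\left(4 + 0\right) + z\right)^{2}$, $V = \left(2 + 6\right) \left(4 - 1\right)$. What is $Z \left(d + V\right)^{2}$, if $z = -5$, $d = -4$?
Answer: $400$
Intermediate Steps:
$V = 24$ ($V = 8 \cdot 3 = 24$)
$Z = 1$ ($Z = \left(\left(4 + 0\right) - 5\right)^{2} = \left(4 - 5\right)^{2} = \left(-1\right)^{2} = 1$)
$Z \left(d + V\right)^{2} = 1 \left(-4 + 24\right)^{2} = 1 \cdot 20^{2} = 1 \cdot 400 = 400$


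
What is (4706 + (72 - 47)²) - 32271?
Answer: -26940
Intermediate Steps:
(4706 + (72 - 47)²) - 32271 = (4706 + 25²) - 32271 = (4706 + 625) - 32271 = 5331 - 32271 = -26940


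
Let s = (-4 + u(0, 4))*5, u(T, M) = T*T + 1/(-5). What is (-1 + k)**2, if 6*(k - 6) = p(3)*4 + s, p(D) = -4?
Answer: 49/36 ≈ 1.3611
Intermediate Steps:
u(T, M) = -1/5 + T**2 (u(T, M) = T**2 - 1/5 = -1/5 + T**2)
s = -21 (s = (-4 + (-1/5 + 0**2))*5 = (-4 + (-1/5 + 0))*5 = (-4 - 1/5)*5 = -21/5*5 = -21)
k = -1/6 (k = 6 + (-4*4 - 21)/6 = 6 + (-16 - 21)/6 = 6 + (1/6)*(-37) = 6 - 37/6 = -1/6 ≈ -0.16667)
(-1 + k)**2 = (-1 - 1/6)**2 = (-7/6)**2 = 49/36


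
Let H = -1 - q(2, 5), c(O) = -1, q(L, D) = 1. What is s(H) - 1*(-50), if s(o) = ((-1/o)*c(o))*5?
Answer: 95/2 ≈ 47.500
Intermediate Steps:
H = -2 (H = -1 - 1*1 = -1 - 1 = -2)
s(o) = 5/o (s(o) = (-1/o*(-1))*5 = 5/o)
s(H) - 1*(-50) = 5/(-2) - 1*(-50) = 5*(-½) + 50 = -5/2 + 50 = 95/2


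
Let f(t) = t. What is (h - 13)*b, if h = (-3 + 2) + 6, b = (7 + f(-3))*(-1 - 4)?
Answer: 160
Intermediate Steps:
b = -20 (b = (7 - 3)*(-1 - 4) = 4*(-5) = -20)
h = 5 (h = -1 + 6 = 5)
(h - 13)*b = (5 - 13)*(-20) = -8*(-20) = 160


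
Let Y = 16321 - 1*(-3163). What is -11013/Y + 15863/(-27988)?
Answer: -77163317/68164774 ≈ -1.1320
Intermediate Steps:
Y = 19484 (Y = 16321 + 3163 = 19484)
-11013/Y + 15863/(-27988) = -11013/19484 + 15863/(-27988) = -11013*1/19484 + 15863*(-1/27988) = -11013/19484 - 15863/27988 = -77163317/68164774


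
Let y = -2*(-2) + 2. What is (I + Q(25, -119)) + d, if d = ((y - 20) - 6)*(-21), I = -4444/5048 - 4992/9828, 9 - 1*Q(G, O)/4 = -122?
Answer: 74943287/79506 ≈ 942.61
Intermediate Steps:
y = 6 (y = 4 + 2 = 6)
Q(G, O) = 524 (Q(G, O) = 36 - 4*(-122) = 36 + 488 = 524)
I = -110377/79506 (I = -4444*1/5048 - 4992*1/9828 = -1111/1262 - 32/63 = -110377/79506 ≈ -1.3883)
d = 420 (d = ((6 - 20) - 6)*(-21) = (-14 - 6)*(-21) = -20*(-21) = 420)
(I + Q(25, -119)) + d = (-110377/79506 + 524) + 420 = 41550767/79506 + 420 = 74943287/79506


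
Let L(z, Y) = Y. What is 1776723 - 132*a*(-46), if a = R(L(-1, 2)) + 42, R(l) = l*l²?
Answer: 2080323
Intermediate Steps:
R(l) = l³
a = 50 (a = 2³ + 42 = 8 + 42 = 50)
1776723 - 132*a*(-46) = 1776723 - 132*50*(-46) = 1776723 - 6600*(-46) = 1776723 + 303600 = 2080323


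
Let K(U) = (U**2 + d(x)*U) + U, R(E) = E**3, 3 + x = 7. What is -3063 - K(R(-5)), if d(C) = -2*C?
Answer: -19563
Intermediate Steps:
x = 4 (x = -3 + 7 = 4)
K(U) = U**2 - 7*U (K(U) = (U**2 + (-2*4)*U) + U = (U**2 - 8*U) + U = U**2 - 7*U)
-3063 - K(R(-5)) = -3063 - (-5)**3*(-7 + (-5)**3) = -3063 - (-125)*(-7 - 125) = -3063 - (-125)*(-132) = -3063 - 1*16500 = -3063 - 16500 = -19563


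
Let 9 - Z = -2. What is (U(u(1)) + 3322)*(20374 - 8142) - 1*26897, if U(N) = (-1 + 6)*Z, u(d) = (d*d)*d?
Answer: 41280567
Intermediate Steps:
Z = 11 (Z = 9 - 1*(-2) = 9 + 2 = 11)
u(d) = d³ (u(d) = d²*d = d³)
U(N) = 55 (U(N) = (-1 + 6)*11 = 5*11 = 55)
(U(u(1)) + 3322)*(20374 - 8142) - 1*26897 = (55 + 3322)*(20374 - 8142) - 1*26897 = 3377*12232 - 26897 = 41307464 - 26897 = 41280567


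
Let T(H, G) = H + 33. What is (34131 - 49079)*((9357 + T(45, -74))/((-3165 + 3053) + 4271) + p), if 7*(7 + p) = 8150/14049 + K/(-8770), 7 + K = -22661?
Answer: 114725110459286008/1793502434745 ≈ 63967.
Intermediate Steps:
T(H, G) = 33 + H
K = -22668 (K = -7 - 22661 = -22668)
p = -2823669269/431234055 (p = -7 + (8150/14049 - 22668/(-8770))/7 = -7 + (8150*(1/14049) - 22668*(-1/8770))/7 = -7 + (8150/14049 + 11334/4385)/7 = -7 + (⅐)*(194969116/61604865) = -7 + 194969116/431234055 = -2823669269/431234055 ≈ -6.5479)
(34131 - 49079)*((9357 + T(45, -74))/((-3165 + 3053) + 4271) + p) = (34131 - 49079)*((9357 + (33 + 45))/((-3165 + 3053) + 4271) - 2823669269/431234055) = -14948*((9357 + 78)/(-112 + 4271) - 2823669269/431234055) = -14948*(9435/4159 - 2823669269/431234055) = -14948*(-7674947180846/1793502434745) = 114725110459286008/1793502434745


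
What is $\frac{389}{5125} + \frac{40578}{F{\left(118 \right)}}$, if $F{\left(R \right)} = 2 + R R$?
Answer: $\frac{35563244}{11895125} \approx 2.9897$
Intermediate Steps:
$F{\left(R \right)} = 2 + R^{2}$
$\frac{389}{5125} + \frac{40578}{F{\left(118 \right)}} = \frac{389}{5125} + \frac{40578}{2 + 118^{2}} = 389 \cdot \frac{1}{5125} + \frac{40578}{2 + 13924} = \frac{389}{5125} + \frac{40578}{13926} = \frac{389}{5125} + 40578 \cdot \frac{1}{13926} = \frac{389}{5125} + \frac{6763}{2321} = \frac{35563244}{11895125}$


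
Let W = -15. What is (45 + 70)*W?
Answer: -1725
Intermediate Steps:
(45 + 70)*W = (45 + 70)*(-15) = 115*(-15) = -1725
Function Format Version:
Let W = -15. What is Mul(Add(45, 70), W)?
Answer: -1725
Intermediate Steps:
Mul(Add(45, 70), W) = Mul(Add(45, 70), -15) = Mul(115, -15) = -1725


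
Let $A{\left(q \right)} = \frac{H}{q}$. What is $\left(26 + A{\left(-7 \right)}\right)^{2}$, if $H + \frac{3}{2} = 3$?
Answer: $\frac{130321}{196} \approx 664.9$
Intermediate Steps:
$H = \frac{3}{2}$ ($H = - \frac{3}{2} + 3 = \frac{3}{2} \approx 1.5$)
$A{\left(q \right)} = \frac{3}{2 q}$
$\left(26 + A{\left(-7 \right)}\right)^{2} = \left(26 + \frac{3}{2 \left(-7\right)}\right)^{2} = \left(26 + \frac{3}{2} \left(- \frac{1}{7}\right)\right)^{2} = \left(26 - \frac{3}{14}\right)^{2} = \left(\frac{361}{14}\right)^{2} = \frac{130321}{196}$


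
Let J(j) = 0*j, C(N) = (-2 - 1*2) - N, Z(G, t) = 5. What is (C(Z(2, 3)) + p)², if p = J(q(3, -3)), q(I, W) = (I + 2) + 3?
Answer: 81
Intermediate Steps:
C(N) = -4 - N (C(N) = (-2 - 2) - N = -4 - N)
q(I, W) = 5 + I (q(I, W) = (2 + I) + 3 = 5 + I)
J(j) = 0
p = 0
(C(Z(2, 3)) + p)² = ((-4 - 1*5) + 0)² = ((-4 - 5) + 0)² = (-9 + 0)² = (-9)² = 81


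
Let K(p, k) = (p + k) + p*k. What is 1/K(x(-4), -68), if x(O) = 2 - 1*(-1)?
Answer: -1/269 ≈ -0.0037175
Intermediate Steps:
x(O) = 3 (x(O) = 2 + 1 = 3)
K(p, k) = k + p + k*p (K(p, k) = (k + p) + k*p = k + p + k*p)
1/K(x(-4), -68) = 1/(-68 + 3 - 68*3) = 1/(-68 + 3 - 204) = 1/(-269) = -1/269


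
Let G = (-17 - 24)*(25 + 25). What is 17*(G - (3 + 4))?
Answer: -34969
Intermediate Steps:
G = -2050 (G = -41*50 = -2050)
17*(G - (3 + 4)) = 17*(-2050 - (3 + 4)) = 17*(-2050 - 1*7) = 17*(-2050 - 7) = 17*(-2057) = -34969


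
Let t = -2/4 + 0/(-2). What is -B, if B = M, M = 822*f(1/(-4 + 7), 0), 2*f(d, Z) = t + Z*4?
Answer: 411/2 ≈ 205.50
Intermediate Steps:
t = -½ (t = -2*¼ + 0*(-½) = -½ + 0 = -½ ≈ -0.50000)
f(d, Z) = -¼ + 2*Z (f(d, Z) = (-½ + Z*4)/2 = (-½ + 4*Z)/2 = -¼ + 2*Z)
M = -411/2 (M = 822*(-¼ + 2*0) = 822*(-¼ + 0) = 822*(-¼) = -411/2 ≈ -205.50)
B = -411/2 ≈ -205.50
-B = -1*(-411/2) = 411/2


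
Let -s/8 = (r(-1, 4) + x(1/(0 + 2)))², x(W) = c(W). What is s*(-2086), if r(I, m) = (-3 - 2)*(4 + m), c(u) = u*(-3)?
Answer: 28740908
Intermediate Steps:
c(u) = -3*u
x(W) = -3*W
r(I, m) = -20 - 5*m (r(I, m) = -5*(4 + m) = -20 - 5*m)
s = -13778 (s = -8*((-20 - 5*4) - 3/(0 + 2))² = -8*((-20 - 20) - 3/2)² = -8*(-40 - 3*½)² = -8*(-40 - 3/2)² = -8*(-83/2)² = -8*6889/4 = -13778)
s*(-2086) = -13778*(-2086) = 28740908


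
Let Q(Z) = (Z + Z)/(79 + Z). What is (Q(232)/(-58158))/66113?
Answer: -232/597897477297 ≈ -3.8803e-10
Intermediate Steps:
Q(Z) = 2*Z/(79 + Z) (Q(Z) = (2*Z)/(79 + Z) = 2*Z/(79 + Z))
(Q(232)/(-58158))/66113 = ((2*232/(79 + 232))/(-58158))/66113 = ((2*232/311)*(-1/58158))*(1/66113) = ((2*232*(1/311))*(-1/58158))*(1/66113) = ((464/311)*(-1/58158))*(1/66113) = -232/9043569*1/66113 = -232/597897477297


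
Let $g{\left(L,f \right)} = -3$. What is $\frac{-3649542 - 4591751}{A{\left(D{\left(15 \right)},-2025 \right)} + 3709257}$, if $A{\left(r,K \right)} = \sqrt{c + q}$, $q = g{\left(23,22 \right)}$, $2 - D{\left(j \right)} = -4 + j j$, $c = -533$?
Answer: $- \frac{30569073749301}{13758587492585} + \frac{16482586 i \sqrt{134}}{13758587492585} \approx -2.2218 + 1.3868 \cdot 10^{-5} i$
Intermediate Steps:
$D{\left(j \right)} = 6 - j^{2}$ ($D{\left(j \right)} = 2 - \left(-4 + j j\right) = 2 - \left(-4 + j^{2}\right) = 6 - j^{2}$)
$q = -3$
$A{\left(r,K \right)} = 2 i \sqrt{134}$ ($A{\left(r,K \right)} = \sqrt{-533 - 3} = \sqrt{-536} = 2 i \sqrt{134}$)
$\frac{-3649542 - 4591751}{A{\left(D{\left(15 \right)},-2025 \right)} + 3709257} = \frac{-3649542 - 4591751}{2 i \sqrt{134} + 3709257} = - \frac{8241293}{3709257 + 2 i \sqrt{134}}$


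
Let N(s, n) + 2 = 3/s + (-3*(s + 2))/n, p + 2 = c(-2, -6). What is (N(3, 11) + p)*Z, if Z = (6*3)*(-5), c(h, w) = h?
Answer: 6300/11 ≈ 572.73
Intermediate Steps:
p = -4 (p = -2 - 2 = -4)
Z = -90 (Z = 18*(-5) = -90)
N(s, n) = -2 + 3/s + (-6 - 3*s)/n (N(s, n) = -2 + (3/s + (-3*(s + 2))/n) = -2 + (3/s + (-3*(2 + s))/n) = -2 + (3/s + (-6 - 3*s)/n) = -2 + 3/s + (-6 - 3*s)/n)
(N(3, 11) + p)*Z = ((-2 - 6/11 + 3/3 - 3*3/11) - 4)*(-90) = ((-2 - 6*1/11 + 3*(⅓) - 3*3*1/11) - 4)*(-90) = ((-2 - 6/11 + 1 - 9/11) - 4)*(-90) = (-26/11 - 4)*(-90) = -70/11*(-90) = 6300/11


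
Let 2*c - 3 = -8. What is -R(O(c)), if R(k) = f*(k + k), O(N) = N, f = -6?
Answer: -30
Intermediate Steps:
c = -5/2 (c = 3/2 + (½)*(-8) = 3/2 - 4 = -5/2 ≈ -2.5000)
R(k) = -12*k (R(k) = -6*(k + k) = -12*k)
-R(O(c)) = -(-12)*(-5)/2 = -1*30 = -30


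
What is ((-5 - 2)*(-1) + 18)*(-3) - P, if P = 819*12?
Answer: -9903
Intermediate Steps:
P = 9828
((-5 - 2)*(-1) + 18)*(-3) - P = ((-5 - 2)*(-1) + 18)*(-3) - 1*9828 = (-7*(-1) + 18)*(-3) - 9828 = (7 + 18)*(-3) - 9828 = 25*(-3) - 9828 = -75 - 9828 = -9903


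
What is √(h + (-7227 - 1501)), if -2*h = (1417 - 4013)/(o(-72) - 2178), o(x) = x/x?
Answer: I*√41367689258/2177 ≈ 93.427*I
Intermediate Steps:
o(x) = 1
h = -1298/2177 (h = -(1417 - 4013)/(2*(1 - 2178)) = -(-1298)/(-2177) = -(-1298)*(-1)/2177 = -½*2596/2177 = -1298/2177 ≈ -0.59623)
√(h + (-7227 - 1501)) = √(-1298/2177 + (-7227 - 1501)) = √(-1298/2177 - 8728) = √(-19002154/2177) = I*√41367689258/2177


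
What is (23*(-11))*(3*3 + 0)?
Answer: -2277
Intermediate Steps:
(23*(-11))*(3*3 + 0) = -253*(9 + 0) = -253*9 = -2277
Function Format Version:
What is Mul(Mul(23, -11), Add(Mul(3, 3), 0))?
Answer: -2277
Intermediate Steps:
Mul(Mul(23, -11), Add(Mul(3, 3), 0)) = Mul(-253, Add(9, 0)) = Mul(-253, 9) = -2277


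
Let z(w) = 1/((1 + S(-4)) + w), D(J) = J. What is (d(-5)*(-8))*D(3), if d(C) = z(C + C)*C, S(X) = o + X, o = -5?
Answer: -20/3 ≈ -6.6667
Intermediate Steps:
S(X) = -5 + X
z(w) = 1/(-8 + w) (z(w) = 1/((1 + (-5 - 4)) + w) = 1/((1 - 9) + w) = 1/(-8 + w))
d(C) = C/(-8 + 2*C) (d(C) = C/(-8 + (C + C)) = C/(-8 + 2*C))
(d(-5)*(-8))*D(3) = (((½)*(-5)/(-4 - 5))*(-8))*3 = (((½)*(-5)/(-9))*(-8))*3 = (((½)*(-5)*(-⅑))*(-8))*3 = ((5/18)*(-8))*3 = -20/9*3 = -20/3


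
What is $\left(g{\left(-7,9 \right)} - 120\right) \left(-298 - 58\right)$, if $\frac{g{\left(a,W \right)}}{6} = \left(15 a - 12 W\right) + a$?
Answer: $512640$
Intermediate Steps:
$g{\left(a,W \right)} = - 72 W + 96 a$ ($g{\left(a,W \right)} = 6 \left(\left(15 a - 12 W\right) + a\right) = 6 \left(\left(- 12 W + 15 a\right) + a\right) = 6 \left(- 12 W + 16 a\right) = - 72 W + 96 a$)
$\left(g{\left(-7,9 \right)} - 120\right) \left(-298 - 58\right) = \left(\left(\left(-72\right) 9 + 96 \left(-7\right)\right) - 120\right) \left(-298 - 58\right) = \left(\left(-648 - 672\right) - 120\right) \left(-356\right) = \left(-1320 - 120\right) \left(-356\right) = \left(-1440\right) \left(-356\right) = 512640$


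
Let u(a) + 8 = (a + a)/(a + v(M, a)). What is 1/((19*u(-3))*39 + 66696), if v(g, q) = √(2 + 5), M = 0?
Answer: 7493/501461874 - 247*√7/501461874 ≈ 1.3639e-5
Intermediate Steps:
v(g, q) = √7
u(a) = -8 + 2*a/(a + √7) (u(a) = -8 + (a + a)/(a + √7) = -8 + (2*a)/(a + √7) = -8 + 2*a/(a + √7))
1/((19*u(-3))*39 + 66696) = 1/((19*(2*(-4*√7 - 3*(-3))/(-3 + √7)))*39 + 66696) = 1/((19*(2*(-4*√7 + 9)/(-3 + √7)))*39 + 66696) = 1/((19*(2*(9 - 4*√7)/(-3 + √7)))*39 + 66696) = 1/((38*(9 - 4*√7)/(-3 + √7))*39 + 66696) = 1/(1482*(9 - 4*√7)/(-3 + √7) + 66696) = 1/(66696 + 1482*(9 - 4*√7)/(-3 + √7))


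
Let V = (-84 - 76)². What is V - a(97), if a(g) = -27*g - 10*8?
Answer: 28299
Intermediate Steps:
a(g) = -80 - 27*g (a(g) = -27*g - 1*80 = -27*g - 80 = -80 - 27*g)
V = 25600 (V = (-160)² = 25600)
V - a(97) = 25600 - (-80 - 27*97) = 25600 - (-80 - 2619) = 25600 - 1*(-2699) = 25600 + 2699 = 28299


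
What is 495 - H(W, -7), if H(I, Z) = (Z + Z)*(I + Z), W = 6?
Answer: 481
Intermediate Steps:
H(I, Z) = 2*Z*(I + Z) (H(I, Z) = (2*Z)*(I + Z) = 2*Z*(I + Z))
495 - H(W, -7) = 495 - 2*(-7)*(6 - 7) = 495 - 2*(-7)*(-1) = 495 - 1*14 = 495 - 14 = 481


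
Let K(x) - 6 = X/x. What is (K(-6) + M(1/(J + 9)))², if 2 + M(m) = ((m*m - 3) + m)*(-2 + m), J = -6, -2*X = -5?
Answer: 717409/11664 ≈ 61.506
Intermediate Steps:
X = 5/2 (X = -½*(-5) = 5/2 ≈ 2.5000)
K(x) = 6 + 5/(2*x)
M(m) = -2 + (-2 + m)*(-3 + m + m²) (M(m) = -2 + ((m*m - 3) + m)*(-2 + m) = -2 + ((m² - 3) + m)*(-2 + m) = -2 + ((-3 + m²) + m)*(-2 + m) = -2 + (-3 + m + m²)*(-2 + m) = -2 + (-2 + m)*(-3 + m + m²))
(K(-6) + M(1/(J + 9)))² = ((6 + (5/2)/(-6)) + (4 + (1/(-6 + 9))³ - (1/(-6 + 9))² - 5/(-6 + 9)))² = ((6 + (5/2)*(-⅙)) + (4 + (1/3)³ - (1/3)² - 5/3))² = ((6 - 5/12) + (4 + (⅓)³ - (⅓)² - 5*⅓))² = (67/12 + (4 + 1/27 - 1*⅑ - 5/3))² = (67/12 + (4 + 1/27 - ⅑ - 5/3))² = (67/12 + 61/27)² = (847/108)² = 717409/11664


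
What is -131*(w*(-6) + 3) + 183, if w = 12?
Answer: 9222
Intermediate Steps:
-131*(w*(-6) + 3) + 183 = -131*(12*(-6) + 3) + 183 = -131*(-72 + 3) + 183 = -131*(-69) + 183 = 9039 + 183 = 9222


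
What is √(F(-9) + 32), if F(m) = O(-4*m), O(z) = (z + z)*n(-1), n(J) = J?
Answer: 2*I*√10 ≈ 6.3246*I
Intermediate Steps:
O(z) = -2*z (O(z) = (z + z)*(-1) = (2*z)*(-1) = -2*z)
F(m) = 8*m (F(m) = -(-8)*m = 8*m)
√(F(-9) + 32) = √(8*(-9) + 32) = √(-72 + 32) = √(-40) = 2*I*√10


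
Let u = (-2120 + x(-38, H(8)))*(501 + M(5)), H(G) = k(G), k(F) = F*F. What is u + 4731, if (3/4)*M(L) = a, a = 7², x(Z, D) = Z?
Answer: -3652249/3 ≈ -1.2174e+6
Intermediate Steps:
k(F) = F²
H(G) = G²
a = 49
M(L) = 196/3 (M(L) = (4/3)*49 = 196/3)
u = -3666442/3 (u = (-2120 - 38)*(501 + 196/3) = -2158*1699/3 = -3666442/3 ≈ -1.2221e+6)
u + 4731 = -3666442/3 + 4731 = -3652249/3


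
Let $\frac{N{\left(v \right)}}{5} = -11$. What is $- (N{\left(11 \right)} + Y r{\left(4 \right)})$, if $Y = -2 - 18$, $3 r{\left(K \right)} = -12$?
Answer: $-25$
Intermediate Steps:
$N{\left(v \right)} = -55$ ($N{\left(v \right)} = 5 \left(-11\right) = -55$)
$r{\left(K \right)} = -4$ ($r{\left(K \right)} = \frac{1}{3} \left(-12\right) = -4$)
$Y = -20$ ($Y = -2 - 18 = -20$)
$- (N{\left(11 \right)} + Y r{\left(4 \right)}) = - (-55 - -80) = - (-55 + 80) = \left(-1\right) 25 = -25$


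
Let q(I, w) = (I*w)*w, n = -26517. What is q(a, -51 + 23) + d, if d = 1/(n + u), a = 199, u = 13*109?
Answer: 3916001599/25100 ≈ 1.5602e+5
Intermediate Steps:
u = 1417
q(I, w) = I*w²
d = -1/25100 (d = 1/(-26517 + 1417) = 1/(-25100) = -1/25100 ≈ -3.9841e-5)
q(a, -51 + 23) + d = 199*(-51 + 23)² - 1/25100 = 199*(-28)² - 1/25100 = 199*784 - 1/25100 = 156016 - 1/25100 = 3916001599/25100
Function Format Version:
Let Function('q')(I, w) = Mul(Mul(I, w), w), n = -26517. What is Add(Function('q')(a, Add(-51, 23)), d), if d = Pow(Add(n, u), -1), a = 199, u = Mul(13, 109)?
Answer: Rational(3916001599, 25100) ≈ 1.5602e+5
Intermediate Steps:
u = 1417
Function('q')(I, w) = Mul(I, Pow(w, 2))
d = Rational(-1, 25100) (d = Pow(Add(-26517, 1417), -1) = Pow(-25100, -1) = Rational(-1, 25100) ≈ -3.9841e-5)
Add(Function('q')(a, Add(-51, 23)), d) = Add(Mul(199, Pow(Add(-51, 23), 2)), Rational(-1, 25100)) = Add(Mul(199, Pow(-28, 2)), Rational(-1, 25100)) = Add(Mul(199, 784), Rational(-1, 25100)) = Add(156016, Rational(-1, 25100)) = Rational(3916001599, 25100)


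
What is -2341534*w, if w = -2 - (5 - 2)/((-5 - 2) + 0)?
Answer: 25756874/7 ≈ 3.6796e+6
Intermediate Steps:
w = -11/7 (w = -2 - 3/(-7 + 0) = -2 - 3/(-7) = -2 - 3*(-1)/7 = -2 - 1*(-3/7) = -2 + 3/7 = -11/7 ≈ -1.5714)
-2341534*w = -2341534*(-11)/7 = -1*(-25756874/7) = 25756874/7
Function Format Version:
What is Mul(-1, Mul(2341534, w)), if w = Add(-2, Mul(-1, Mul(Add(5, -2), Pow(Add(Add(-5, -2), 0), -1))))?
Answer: Rational(25756874, 7) ≈ 3.6796e+6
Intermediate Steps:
w = Rational(-11, 7) (w = Add(-2, Mul(-1, Mul(3, Pow(Add(-7, 0), -1)))) = Add(-2, Mul(-1, Mul(3, Pow(-7, -1)))) = Add(-2, Mul(-1, Mul(3, Rational(-1, 7)))) = Add(-2, Mul(-1, Rational(-3, 7))) = Add(-2, Rational(3, 7)) = Rational(-11, 7) ≈ -1.5714)
Mul(-1, Mul(2341534, w)) = Mul(-1, Mul(2341534, Rational(-11, 7))) = Mul(-1, Rational(-25756874, 7)) = Rational(25756874, 7)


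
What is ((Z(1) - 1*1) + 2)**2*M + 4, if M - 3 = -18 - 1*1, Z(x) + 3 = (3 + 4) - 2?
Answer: -140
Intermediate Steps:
Z(x) = 2 (Z(x) = -3 + ((3 + 4) - 2) = -3 + (7 - 2) = -3 + 5 = 2)
M = -16 (M = 3 + (-18 - 1*1) = 3 + (-18 - 1) = 3 - 19 = -16)
((Z(1) - 1*1) + 2)**2*M + 4 = ((2 - 1*1) + 2)**2*(-16) + 4 = ((2 - 1) + 2)**2*(-16) + 4 = (1 + 2)**2*(-16) + 4 = 3**2*(-16) + 4 = 9*(-16) + 4 = -144 + 4 = -140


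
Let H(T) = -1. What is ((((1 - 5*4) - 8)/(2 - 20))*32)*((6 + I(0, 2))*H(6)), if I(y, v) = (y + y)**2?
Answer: -288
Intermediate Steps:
I(y, v) = 4*y**2 (I(y, v) = (2*y)**2 = 4*y**2)
((((1 - 5*4) - 8)/(2 - 20))*32)*((6 + I(0, 2))*H(6)) = ((((1 - 5*4) - 8)/(2 - 20))*32)*((6 + 4*0**2)*(-1)) = ((((1 - 20) - 8)/(-18))*32)*((6 + 4*0)*(-1)) = (((-19 - 8)*(-1/18))*32)*((6 + 0)*(-1)) = (-27*(-1/18)*32)*(6*(-1)) = ((3/2)*32)*(-6) = 48*(-6) = -288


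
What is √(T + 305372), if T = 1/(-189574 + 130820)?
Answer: √1054154073417198/58754 ≈ 552.60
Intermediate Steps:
T = -1/58754 (T = 1/(-58754) = -1/58754 ≈ -1.7020e-5)
√(T + 305372) = √(-1/58754 + 305372) = √(17941826487/58754) = √1054154073417198/58754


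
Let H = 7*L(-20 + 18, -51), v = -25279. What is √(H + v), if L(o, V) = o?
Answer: I*√25293 ≈ 159.04*I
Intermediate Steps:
H = -14 (H = 7*(-20 + 18) = 7*(-2) = -14)
√(H + v) = √(-14 - 25279) = √(-25293) = I*√25293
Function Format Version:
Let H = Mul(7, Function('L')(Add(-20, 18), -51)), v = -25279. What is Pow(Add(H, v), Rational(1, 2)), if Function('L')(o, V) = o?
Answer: Mul(I, Pow(25293, Rational(1, 2))) ≈ Mul(159.04, I)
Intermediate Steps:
H = -14 (H = Mul(7, Add(-20, 18)) = Mul(7, -2) = -14)
Pow(Add(H, v), Rational(1, 2)) = Pow(Add(-14, -25279), Rational(1, 2)) = Pow(-25293, Rational(1, 2)) = Mul(I, Pow(25293, Rational(1, 2)))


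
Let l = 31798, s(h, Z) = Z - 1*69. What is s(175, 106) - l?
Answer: -31761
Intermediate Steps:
s(h, Z) = -69 + Z (s(h, Z) = Z - 69 = -69 + Z)
s(175, 106) - l = (-69 + 106) - 1*31798 = 37 - 31798 = -31761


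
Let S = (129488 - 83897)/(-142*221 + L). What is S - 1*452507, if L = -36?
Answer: -14216910517/31418 ≈ -4.5251e+5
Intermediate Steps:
S = -45591/31418 (S = (129488 - 83897)/(-142*221 - 36) = 45591/(-31382 - 36) = 45591/(-31418) = 45591*(-1/31418) = -45591/31418 ≈ -1.4511)
S - 1*452507 = -45591/31418 - 1*452507 = -45591/31418 - 452507 = -14216910517/31418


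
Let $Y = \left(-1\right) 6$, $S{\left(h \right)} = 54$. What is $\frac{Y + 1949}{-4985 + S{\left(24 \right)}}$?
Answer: $- \frac{1943}{4931} \approx -0.39404$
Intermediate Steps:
$Y = -6$
$\frac{Y + 1949}{-4985 + S{\left(24 \right)}} = \frac{-6 + 1949}{-4985 + 54} = \frac{1943}{-4931} = 1943 \left(- \frac{1}{4931}\right) = - \frac{1943}{4931}$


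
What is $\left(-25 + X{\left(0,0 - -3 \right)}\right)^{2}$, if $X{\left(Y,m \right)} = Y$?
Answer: $625$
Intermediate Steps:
$\left(-25 + X{\left(0,0 - -3 \right)}\right)^{2} = \left(-25 + 0\right)^{2} = \left(-25\right)^{2} = 625$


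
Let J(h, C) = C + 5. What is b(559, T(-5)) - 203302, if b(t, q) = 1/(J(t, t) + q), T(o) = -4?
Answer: -113849119/560 ≈ -2.0330e+5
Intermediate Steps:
J(h, C) = 5 + C
b(t, q) = 1/(5 + q + t) (b(t, q) = 1/((5 + t) + q) = 1/(5 + q + t))
b(559, T(-5)) - 203302 = 1/(5 - 4 + 559) - 203302 = 1/560 - 203302 = -113849119/560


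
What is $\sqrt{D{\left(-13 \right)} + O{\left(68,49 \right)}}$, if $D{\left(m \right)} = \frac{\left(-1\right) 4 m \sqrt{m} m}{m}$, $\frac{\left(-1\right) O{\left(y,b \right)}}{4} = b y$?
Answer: $2 \sqrt{-3332 + 13 i \sqrt{13}} \approx 0.81199 + 115.45 i$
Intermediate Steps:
$O{\left(y,b \right)} = - 4 b y$
$D{\left(m \right)} = - 4 m^{\frac{3}{2}}$ ($D{\left(m \right)} = \frac{- 4 m^{\frac{3}{2}} m}{m} = \frac{\left(-4\right) m^{\frac{5}{2}}}{m} = - 4 m^{\frac{3}{2}}$)
$\sqrt{D{\left(-13 \right)} + O{\left(68,49 \right)}} = \sqrt{- 4 \left(-13\right)^{\frac{3}{2}} - 196 \cdot 68} = \sqrt{- 4 \left(- 13 i \sqrt{13}\right) - 13328} = \sqrt{52 i \sqrt{13} - 13328} = \sqrt{-13328 + 52 i \sqrt{13}}$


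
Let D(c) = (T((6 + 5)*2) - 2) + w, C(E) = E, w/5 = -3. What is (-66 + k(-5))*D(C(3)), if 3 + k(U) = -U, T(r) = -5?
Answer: 1408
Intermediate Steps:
w = -15 (w = 5*(-3) = -15)
D(c) = -22 (D(c) = (-5 - 2) - 15 = -7 - 15 = -22)
k(U) = -3 - U
(-66 + k(-5))*D(C(3)) = (-66 + (-3 - 1*(-5)))*(-22) = (-66 + (-3 + 5))*(-22) = (-66 + 2)*(-22) = -64*(-22) = 1408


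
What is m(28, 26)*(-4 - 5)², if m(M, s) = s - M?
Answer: -162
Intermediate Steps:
m(28, 26)*(-4 - 5)² = (26 - 1*28)*(-4 - 5)² = (26 - 28)*(-9)² = -2*81 = -162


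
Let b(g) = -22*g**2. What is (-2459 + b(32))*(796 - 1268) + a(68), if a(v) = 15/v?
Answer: 801982767/68 ≈ 1.1794e+7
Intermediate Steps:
(-2459 + b(32))*(796 - 1268) + a(68) = (-2459 - 22*32**2)*(796 - 1268) + 15/68 = (-2459 - 22*1024)*(-472) + 15*(1/68) = (-2459 - 22528)*(-472) + 15/68 = -24987*(-472) + 15/68 = 11793864 + 15/68 = 801982767/68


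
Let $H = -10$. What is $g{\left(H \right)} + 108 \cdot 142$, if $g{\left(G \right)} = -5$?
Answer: $15331$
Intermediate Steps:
$g{\left(H \right)} + 108 \cdot 142 = -5 + 108 \cdot 142 = -5 + 15336 = 15331$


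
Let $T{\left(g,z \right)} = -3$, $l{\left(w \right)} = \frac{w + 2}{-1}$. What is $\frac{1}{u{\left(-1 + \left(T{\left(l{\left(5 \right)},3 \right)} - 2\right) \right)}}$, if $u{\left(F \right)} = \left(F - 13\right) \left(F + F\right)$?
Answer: $\frac{1}{228} \approx 0.004386$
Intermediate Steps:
$l{\left(w \right)} = -2 - w$ ($l{\left(w \right)} = \left(2 + w\right) \left(-1\right) = -2 - w$)
$u{\left(F \right)} = 2 F \left(-13 + F\right)$ ($u{\left(F \right)} = \left(-13 + F\right) 2 F = 2 F \left(-13 + F\right)$)
$\frac{1}{u{\left(-1 + \left(T{\left(l{\left(5 \right)},3 \right)} - 2\right) \right)}} = \frac{1}{2 \left(-1 - 5\right) \left(-13 - 6\right)} = \frac{1}{2 \left(-6\right) \left(-13 - 6\right)} = \frac{1}{2 \left(-6\right) \left(-19\right)} = \frac{1}{228}$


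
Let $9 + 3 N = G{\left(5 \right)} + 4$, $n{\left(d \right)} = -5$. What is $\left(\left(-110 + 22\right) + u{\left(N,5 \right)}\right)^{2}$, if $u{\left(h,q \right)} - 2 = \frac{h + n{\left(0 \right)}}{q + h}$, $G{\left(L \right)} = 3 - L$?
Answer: $\frac{126025}{16} \approx 7876.6$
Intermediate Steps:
$N = - \frac{7}{3}$ ($N = -3 + \frac{\left(3 - 5\right) + 4}{3} = -3 + \frac{-2 + 4}{3} = -3 + \frac{1}{3} \cdot 2 = -3 + \frac{2}{3} = - \frac{7}{3} \approx -2.3333$)
$u{\left(h,q \right)} = 2 + \frac{-5 + h}{h + q}$ ($u{\left(h,q \right)} = 2 + \frac{h - 5}{q + h} = 2 + \frac{-5 + h}{h + q}$)
$\left(\left(-110 + 22\right) + u{\left(N,5 \right)}\right)^{2} = \left(\left(-110 + 22\right) + \frac{-5 + 2 \cdot 5 + 3 \left(- \frac{7}{3}\right)}{- \frac{7}{3} + 5}\right)^{2} = \left(-88 + \frac{-5 + 10 - 7}{\frac{8}{3}}\right)^{2} = \left(-88 + \frac{3}{8} \left(-2\right)\right)^{2} = \left(-88 - \frac{3}{4}\right)^{2} = \left(- \frac{355}{4}\right)^{2} = \frac{126025}{16}$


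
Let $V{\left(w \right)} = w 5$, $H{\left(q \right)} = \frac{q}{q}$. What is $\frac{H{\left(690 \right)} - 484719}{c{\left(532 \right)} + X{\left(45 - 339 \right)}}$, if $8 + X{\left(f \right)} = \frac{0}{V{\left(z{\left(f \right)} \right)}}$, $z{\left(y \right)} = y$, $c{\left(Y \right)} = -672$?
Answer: $\frac{242359}{340} \approx 712.82$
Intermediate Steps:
$H{\left(q \right)} = 1$
$V{\left(w \right)} = 5 w$
$X{\left(f \right)} = -8$ ($X{\left(f \right)} = -8 + \frac{0}{5 f} = -8 + 0 \frac{1}{5 f} = -8 + 0 = -8$)
$\frac{H{\left(690 \right)} - 484719}{c{\left(532 \right)} + X{\left(45 - 339 \right)}} = \frac{1 - 484719}{-672 - 8} = - \frac{484718}{-680} = \left(-484718\right) \left(- \frac{1}{680}\right) = \frac{242359}{340}$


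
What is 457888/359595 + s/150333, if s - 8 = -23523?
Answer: 20126600093/18019665045 ≈ 1.1169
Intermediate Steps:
s = -23515 (s = 8 - 23523 = -23515)
457888/359595 + s/150333 = 457888/359595 - 23515/150333 = 20126600093/18019665045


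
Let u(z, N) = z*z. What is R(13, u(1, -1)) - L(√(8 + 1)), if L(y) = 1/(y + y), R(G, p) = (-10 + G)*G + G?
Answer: 311/6 ≈ 51.833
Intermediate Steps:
u(z, N) = z²
R(G, p) = G + G*(-10 + G) (R(G, p) = G*(-10 + G) + G = G + G*(-10 + G))
L(y) = 1/(2*y)
R(13, u(1, -1)) - L(√(8 + 1)) = 13*(-9 + 13) - 1/(2*(√(8 + 1))) = 13*4 - 1/(2*(√9)) = 52 - 1/(2*3) = 52 - 1*⅙ = 52 - ⅙ = 311/6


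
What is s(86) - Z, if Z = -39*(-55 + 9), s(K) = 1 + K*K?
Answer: 5603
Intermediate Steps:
s(K) = 1 + K²
Z = 1794 (Z = -39*(-46) = 1794)
s(86) - Z = (1 + 86²) - 1*1794 = (1 + 7396) - 1794 = 7397 - 1794 = 5603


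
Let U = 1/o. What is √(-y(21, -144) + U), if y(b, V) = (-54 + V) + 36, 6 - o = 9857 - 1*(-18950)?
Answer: √134378582561/28801 ≈ 12.728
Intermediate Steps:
o = -28801 (o = 6 - (9857 - 1*(-18950)) = 6 - (9857 + 18950) = 6 - 1*28807 = 6 - 28807 = -28801)
y(b, V) = -18 + V
U = -1/28801 (U = 1/(-28801) = -1/28801 ≈ -3.4721e-5)
√(-y(21, -144) + U) = √(-(-18 - 144) - 1/28801) = √(-1*(-162) - 1/28801) = √(162 - 1/28801) = √(4665761/28801) = √134378582561/28801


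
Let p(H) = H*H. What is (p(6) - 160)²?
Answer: 15376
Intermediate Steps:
p(H) = H²
(p(6) - 160)² = (6² - 160)² = (36 - 160)² = (-124)² = 15376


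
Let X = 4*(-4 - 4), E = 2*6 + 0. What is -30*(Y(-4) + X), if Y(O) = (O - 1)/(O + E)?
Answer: 3915/4 ≈ 978.75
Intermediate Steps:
E = 12 (E = 12 + 0 = 12)
Y(O) = (-1 + O)/(12 + O) (Y(O) = (O - 1)/(O + 12) = (-1 + O)/(12 + O))
X = -32 (X = 4*(-8) = -32)
-30*(Y(-4) + X) = -30*((-1 - 4)/(12 - 4) - 32) = -30*(-5/8 - 32) = -30*(-261/8) = 3915/4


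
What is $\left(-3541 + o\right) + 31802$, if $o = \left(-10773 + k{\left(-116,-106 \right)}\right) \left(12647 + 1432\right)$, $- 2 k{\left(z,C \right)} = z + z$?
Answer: $-150011642$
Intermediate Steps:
$k{\left(z,C \right)} = - z$ ($k{\left(z,C \right)} = - \frac{z + z}{2} = - \frac{2 z}{2} = - z$)
$o = -150039903$ ($o = \left(-10773 - -116\right) \left(12647 + 1432\right) = \left(-10773 + 116\right) 14079 = \left(-10657\right) 14079 = -150039903$)
$\left(-3541 + o\right) + 31802 = \left(-3541 - 150039903\right) + 31802 = -150043444 + 31802 = -150011642$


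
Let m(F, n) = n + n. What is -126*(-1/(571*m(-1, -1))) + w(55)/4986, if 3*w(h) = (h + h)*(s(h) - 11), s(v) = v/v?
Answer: -785227/4270509 ≈ -0.18387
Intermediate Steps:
s(v) = 1
w(h) = -20*h/3 (w(h) = ((h + h)*(1 - 11))/3 = ((2*h)*(-10))/3 = (-20*h)/3 = -20*h/3)
m(F, n) = 2*n
-126*(-1/(571*m(-1, -1))) + w(55)/4986 = -126/((2*(-1))*(-571)) - 20/3*55/4986 = -126/((-2*(-571))) - 1100/3*1/4986 = -126/1142 - 550/7479 = -126*1/1142 - 550/7479 = -63/571 - 550/7479 = -785227/4270509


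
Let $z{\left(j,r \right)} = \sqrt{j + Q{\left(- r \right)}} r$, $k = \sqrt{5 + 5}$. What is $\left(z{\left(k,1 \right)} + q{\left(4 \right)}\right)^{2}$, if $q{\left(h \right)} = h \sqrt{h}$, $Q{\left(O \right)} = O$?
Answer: $\left(8 + \sqrt{-1 + \sqrt{10}}\right)^{2} \approx 89.69$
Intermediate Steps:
$q{\left(h \right)} = h^{\frac{3}{2}}$
$k = \sqrt{10} \approx 3.1623$
$z{\left(j,r \right)} = r \sqrt{j - r}$ ($z{\left(j,r \right)} = \sqrt{j - r} r = r \sqrt{j - r}$)
$\left(z{\left(k,1 \right)} + q{\left(4 \right)}\right)^{2} = \left(1 \sqrt{\sqrt{10} - 1} + 4^{\frac{3}{2}}\right)^{2} = \left(1 \sqrt{\sqrt{10} - 1} + 8\right)^{2} = \left(1 \sqrt{-1 + \sqrt{10}} + 8\right)^{2} = \left(\sqrt{-1 + \sqrt{10}} + 8\right)^{2} = \left(8 + \sqrt{-1 + \sqrt{10}}\right)^{2}$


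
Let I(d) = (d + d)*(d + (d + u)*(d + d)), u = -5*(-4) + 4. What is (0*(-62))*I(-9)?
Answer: 0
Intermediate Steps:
u = 24 (u = 20 + 4 = 24)
I(d) = 2*d*(d + 2*d*(24 + d)) (I(d) = (d + d)*(d + (d + 24)*(d + d)) = (2*d)*(d + (24 + d)*(2*d)) = (2*d)*(d + 2*d*(24 + d)) = 2*d*(d + 2*d*(24 + d)))
(0*(-62))*I(-9) = (0*(-62))*((-9)**2*(98 + 4*(-9))) = 0*(81*(98 - 36)) = 0*(81*62) = 0*5022 = 0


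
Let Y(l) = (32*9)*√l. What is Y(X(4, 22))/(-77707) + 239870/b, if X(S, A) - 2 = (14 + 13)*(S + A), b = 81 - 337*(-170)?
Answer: 239870/57371 - 2304*√11/77707 ≈ 4.0827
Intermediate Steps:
b = 57371 (b = 81 + 57290 = 57371)
X(S, A) = 2 + 27*A + 27*S (X(S, A) = 2 + (14 + 13)*(S + A) = 2 + 27*(A + S) = 2 + (27*A + 27*S) = 2 + 27*A + 27*S)
Y(l) = 288*√l
Y(X(4, 22))/(-77707) + 239870/b = (288*√(2 + 27*22 + 27*4))/(-77707) + 239870/57371 = (288*√(2 + 594 + 108))*(-1/77707) + 239870*(1/57371) = (288*√704)*(-1/77707) + 239870/57371 = (288*(8*√11))*(-1/77707) + 239870/57371 = (2304*√11)*(-1/77707) + 239870/57371 = -2304*√11/77707 + 239870/57371 = 239870/57371 - 2304*√11/77707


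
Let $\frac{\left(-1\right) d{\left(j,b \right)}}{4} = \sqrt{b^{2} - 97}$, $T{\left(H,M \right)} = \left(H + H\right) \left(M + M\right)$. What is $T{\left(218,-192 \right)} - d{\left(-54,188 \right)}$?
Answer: $-167424 + 4 \sqrt{35247} \approx -1.6667 \cdot 10^{5}$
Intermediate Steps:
$T{\left(H,M \right)} = 4 H M$ ($T{\left(H,M \right)} = 2 H 2 M = 4 H M$)
$d{\left(j,b \right)} = - 4 \sqrt{-97 + b^{2}}$ ($d{\left(j,b \right)} = - 4 \sqrt{b^{2} - 97} = - 4 \sqrt{-97 + b^{2}}$)
$T{\left(218,-192 \right)} - d{\left(-54,188 \right)} = 4 \cdot 218 \left(-192\right) - - 4 \sqrt{-97 + 188^{2}} = -167424 - - 4 \sqrt{-97 + 35344} = -167424 - - 4 \sqrt{35247} = -167424 + 4 \sqrt{35247}$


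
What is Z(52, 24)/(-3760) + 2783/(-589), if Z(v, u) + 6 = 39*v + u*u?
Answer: -5997151/1107320 ≈ -5.4159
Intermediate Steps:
Z(v, u) = -6 + u² + 39*v (Z(v, u) = -6 + (39*v + u*u) = -6 + (39*v + u²) = -6 + (u² + 39*v) = -6 + u² + 39*v)
Z(52, 24)/(-3760) + 2783/(-589) = (-6 + 24² + 39*52)/(-3760) + 2783/(-589) = (-6 + 576 + 2028)*(-1/3760) + 2783*(-1/589) = 2598*(-1/3760) - 2783/589 = -1299/1880 - 2783/589 = -5997151/1107320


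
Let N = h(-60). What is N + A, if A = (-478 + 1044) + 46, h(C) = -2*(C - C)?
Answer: 612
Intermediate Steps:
h(C) = 0 (h(C) = -2*0 = 0)
N = 0
A = 612 (A = 566 + 46 = 612)
N + A = 0 + 612 = 612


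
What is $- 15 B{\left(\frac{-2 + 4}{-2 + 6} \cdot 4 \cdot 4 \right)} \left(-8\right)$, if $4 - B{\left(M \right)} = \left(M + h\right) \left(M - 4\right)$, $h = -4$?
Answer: $-1440$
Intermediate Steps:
$B{\left(M \right)} = 4 - \left(-4 + M\right)^{2}$ ($B{\left(M \right)} = 4 - \left(M - 4\right) \left(M - 4\right) = 4 - \left(-4 + M\right) \left(-4 + M\right) = 4 - \left(-4 + M\right)^{2}$)
$- 15 B{\left(\frac{-2 + 4}{-2 + 6} \cdot 4 \cdot 4 \right)} \left(-8\right) = - 15 \left(-12 - \left(\frac{-2 + 4}{-2 + 6} \cdot 4 \cdot 4\right)^{2} + 8 \frac{-2 + 4}{-2 + 6} \cdot 4 \cdot 4\right) \left(-8\right) = - 15 \left(-12 - \left(\frac{2}{4} \cdot 16\right)^{2} + 8 \cdot \frac{2}{4} \cdot 16\right) \left(-8\right) = - 15 \left(-12 - \left(2 \cdot \frac{1}{4} \cdot 16\right)^{2} + 8 \cdot 2 \cdot \frac{1}{4} \cdot 16\right) \left(-8\right) = - 15 \left(-12 - \left(\frac{1}{2} \cdot 16\right)^{2} + 8 \cdot \frac{1}{2} \cdot 16\right) \left(-8\right) = - 15 \left(-12 - 8^{2} + 8 \cdot 8\right) \left(-8\right) = - 15 \left(-12 - 64 + 64\right) \left(-8\right) = \left(-15\right) \left(-12\right) \left(-8\right) = 180 \left(-8\right) = -1440$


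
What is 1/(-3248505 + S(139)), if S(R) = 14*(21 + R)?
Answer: -1/3246265 ≈ -3.0805e-7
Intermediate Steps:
S(R) = 294 + 14*R
1/(-3248505 + S(139)) = 1/(-3248505 + (294 + 14*139)) = 1/(-3248505 + (294 + 1946)) = 1/(-3248505 + 2240) = 1/(-3246265) = -1/3246265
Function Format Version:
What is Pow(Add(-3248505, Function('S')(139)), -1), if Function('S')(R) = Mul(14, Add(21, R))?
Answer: Rational(-1, 3246265) ≈ -3.0805e-7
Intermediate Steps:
Function('S')(R) = Add(294, Mul(14, R))
Pow(Add(-3248505, Function('S')(139)), -1) = Pow(Add(-3248505, Add(294, Mul(14, 139))), -1) = Pow(Add(-3248505, Add(294, 1946)), -1) = Pow(Add(-3248505, 2240), -1) = Pow(-3246265, -1) = Rational(-1, 3246265)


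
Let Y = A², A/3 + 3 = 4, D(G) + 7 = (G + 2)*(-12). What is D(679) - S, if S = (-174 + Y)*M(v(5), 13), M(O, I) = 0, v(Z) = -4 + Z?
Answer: -8179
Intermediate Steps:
D(G) = -31 - 12*G (D(G) = -7 + (G + 2)*(-12) = -7 + (2 + G)*(-12) = -7 + (-24 - 12*G) = -31 - 12*G)
A = 3 (A = -9 + 3*4 = -9 + 12 = 3)
Y = 9 (Y = 3² = 9)
S = 0 (S = (-174 + 9)*0 = -165*0 = 0)
D(679) - S = (-31 - 12*679) - 1*0 = (-31 - 8148) + 0 = -8179 + 0 = -8179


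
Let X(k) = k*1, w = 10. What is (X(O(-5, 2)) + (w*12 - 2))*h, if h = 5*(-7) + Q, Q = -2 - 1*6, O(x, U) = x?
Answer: -4859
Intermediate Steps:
Q = -8 (Q = -2 - 6 = -8)
X(k) = k
h = -43 (h = 5*(-7) - 8 = -35 - 8 = -43)
(X(O(-5, 2)) + (w*12 - 2))*h = (-5 + (10*12 - 2))*(-43) = (-5 + (120 - 2))*(-43) = (-5 + 118)*(-43) = 113*(-43) = -4859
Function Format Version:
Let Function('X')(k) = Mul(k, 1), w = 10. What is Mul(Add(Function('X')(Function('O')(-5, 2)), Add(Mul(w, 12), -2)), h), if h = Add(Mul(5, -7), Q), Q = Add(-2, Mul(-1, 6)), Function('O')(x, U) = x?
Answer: -4859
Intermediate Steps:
Q = -8 (Q = Add(-2, -6) = -8)
Function('X')(k) = k
h = -43 (h = Add(Mul(5, -7), -8) = Add(-35, -8) = -43)
Mul(Add(Function('X')(Function('O')(-5, 2)), Add(Mul(w, 12), -2)), h) = Mul(Add(-5, Add(Mul(10, 12), -2)), -43) = Mul(Add(-5, Add(120, -2)), -43) = Mul(Add(-5, 118), -43) = Mul(113, -43) = -4859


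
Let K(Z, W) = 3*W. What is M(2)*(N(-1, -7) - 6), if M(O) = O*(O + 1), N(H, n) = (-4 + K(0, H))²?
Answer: 258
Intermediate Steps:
N(H, n) = (-4 + 3*H)²
M(O) = O*(1 + O)
M(2)*(N(-1, -7) - 6) = (2*(1 + 2))*((-4 + 3*(-1))² - 6) = (2*3)*((-4 - 3)² - 6) = 6*((-7)² - 6) = 6*(49 - 6) = 6*43 = 258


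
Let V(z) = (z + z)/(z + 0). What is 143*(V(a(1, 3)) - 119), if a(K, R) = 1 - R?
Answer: -16731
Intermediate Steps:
V(z) = 2 (V(z) = (2*z)/z = 2)
143*(V(a(1, 3)) - 119) = 143*(2 - 119) = 143*(-117) = -16731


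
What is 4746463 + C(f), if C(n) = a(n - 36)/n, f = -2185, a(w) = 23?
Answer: 450913984/95 ≈ 4.7465e+6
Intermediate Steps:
C(n) = 23/n
4746463 + C(f) = 4746463 + 23/(-2185) = 4746463 + 23*(-1/2185) = 4746463 - 1/95 = 450913984/95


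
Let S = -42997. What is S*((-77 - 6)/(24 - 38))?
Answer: -3568751/14 ≈ -2.5491e+5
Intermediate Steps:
S*((-77 - 6)/(24 - 38)) = -42997*(-77 - 6)/(24 - 38) = -(-3568751)/(-14) = -(-3568751)*(-1)/14 = -42997*83/14 = -3568751/14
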